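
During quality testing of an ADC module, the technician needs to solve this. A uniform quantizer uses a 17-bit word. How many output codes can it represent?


Number of quantization levels = 2^N
= 2^17
= 131072

131072


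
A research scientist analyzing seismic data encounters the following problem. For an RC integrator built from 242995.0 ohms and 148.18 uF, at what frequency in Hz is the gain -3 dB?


Cutoff frequency of a first-order RC filter:
fc = 1 / (2 * pi * R * C)
C = 148.18 uF = 0.00014818 F
fc = 1 / (2 * pi * 242995.0 * 0.00014818)
   = 1 / 226.23864770075
   = 0.00442 Hz

0.00442 Hz


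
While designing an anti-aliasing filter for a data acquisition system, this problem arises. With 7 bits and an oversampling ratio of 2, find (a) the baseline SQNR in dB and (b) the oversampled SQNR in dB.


Step 1 — baseline SQNR at Nyquist:
SQNR_base = 6.02*N + 1.76
          = 6.02*7 + 1.76
          = 43.9 dB

Step 2 — oversampling processing gain:
G = 10*log10(OSR) = 10*log10(2) = 3.01 dB

Step 3 — total:
SQNR_total = 43.9 + 3.01 = 46.91 dB

Base SQNR = 43.9 dB; oversampled SQNR = 46.91 dB


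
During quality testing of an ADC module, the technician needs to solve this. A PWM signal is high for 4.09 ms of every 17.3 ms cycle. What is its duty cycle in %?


Duty cycle as a percentage:
DC = (t_on / T) * 100
   = (4.09 / 17.3) * 100
   = 0.236416 * 100
   = 23.64 %

23.64 %


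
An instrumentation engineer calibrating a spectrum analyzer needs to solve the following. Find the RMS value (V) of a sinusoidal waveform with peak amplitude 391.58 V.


RMS voltage for a sinusoidal waveform:
V_rms = V_peak / sqrt(2)
      = 391.58 / 1.414214
      = 276.889 V

276.889 V


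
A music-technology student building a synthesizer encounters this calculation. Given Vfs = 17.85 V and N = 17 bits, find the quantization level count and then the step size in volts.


Step 1 — number of quantization levels:
L = 2^N = 2^17 = 131072

Step 2 — LSB step size:
delta = Vfs / L
      = 17.85 / 131072
      = 0.00013618 V

Levels = 131072; step size = 0.00013618 V


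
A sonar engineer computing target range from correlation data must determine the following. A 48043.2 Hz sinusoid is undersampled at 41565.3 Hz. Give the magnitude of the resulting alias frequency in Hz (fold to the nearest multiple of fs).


Compute the nearest integer multiple of fs to the signal:
n = round(48043.2 / 41565.3) = 1
f_alias = |48043.2 - 1 * 41565.3|
        = |48043.2 - 41565.3|
        = 6477.9 Hz

6477.9


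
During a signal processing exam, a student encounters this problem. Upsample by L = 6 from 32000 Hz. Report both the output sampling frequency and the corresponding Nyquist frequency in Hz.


Step 1 — output sample rate after interpolation by L:
fs_out = L * fs_in = 6 * 32000 = 192000 Hz

Step 2 — Nyquist frequency of the output stream:
f_Nyq = fs_out / 2 = 192000 / 2 = 96000.0 Hz

fs_out = 192000 Hz; f_Nyquist = 96000.0 Hz


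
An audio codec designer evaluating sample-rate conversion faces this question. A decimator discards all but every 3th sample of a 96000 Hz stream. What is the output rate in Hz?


Decimation reduces the sample rate:
fs_out = fs_in / M
       = 96000 / 3
       = 32000.0 Hz

32000.0 Hz


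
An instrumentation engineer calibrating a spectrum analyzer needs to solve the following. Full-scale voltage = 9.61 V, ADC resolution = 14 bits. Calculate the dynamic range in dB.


Dynamic range from full-scale to LSB:
V_min = V_max / 2^bits = 9.61 / 2^14
DR = 20 * log10(V_max / V_min)
   = 20 * log10(2^14)
   = 20 * 14 * log10(2)
   = 84.29 dB

84.29 dB


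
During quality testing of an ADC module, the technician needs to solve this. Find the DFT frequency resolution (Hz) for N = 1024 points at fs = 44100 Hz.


DFT frequency resolution:
df = fs / N
   = 44100 / 1024
   = 43.0664 Hz

43.0664 Hz


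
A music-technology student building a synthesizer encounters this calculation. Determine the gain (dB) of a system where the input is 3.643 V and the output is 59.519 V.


Voltage gain in dB:
G = 20 * log10(Vout / Vin)
  = 20 * log10(59.519 / 3.643)
  = 20 * log10(16.337908)
  = 20 * 1.213196
  = 24.26 dB

24.26 dB


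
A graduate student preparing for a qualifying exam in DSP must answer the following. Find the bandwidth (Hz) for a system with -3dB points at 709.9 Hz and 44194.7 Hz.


Bandwidth is the difference of -3dB frequencies:
BW = f_high - f_low
   = 44194.7 - 709.9
   = 43484.8 Hz

43484.8 Hz


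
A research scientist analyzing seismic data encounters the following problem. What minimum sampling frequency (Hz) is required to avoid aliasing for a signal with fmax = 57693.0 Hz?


The Nyquist rate is twice the maximum frequency component.
fs_min = 2 * fmax
      = 2 * 57693.0
      = 115386.0 Hz

115386.0


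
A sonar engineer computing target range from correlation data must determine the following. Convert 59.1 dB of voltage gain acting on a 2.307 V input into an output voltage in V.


Output voltage from dB gain:
V_out = V_in * 10^(gain_dB / 20)
      = 2.307 * 10^(59.1 / 20)
      = 2.307 * 901.571138
      = 2079.9246 V

2079.9246 V


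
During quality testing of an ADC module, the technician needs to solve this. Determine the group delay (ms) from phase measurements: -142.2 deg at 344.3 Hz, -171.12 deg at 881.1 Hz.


Group delay from phase difference:
tau = -d(phi)/d(omega)
d(phi) = -28.92 deg = -0.504749 rad
d(omega) = 2*pi*(881.1 - 344.3) = 3372.8139 rad/s
tau = -(-0.504749) / 3372.8139
    = 0.1497 ms

0.1497 ms


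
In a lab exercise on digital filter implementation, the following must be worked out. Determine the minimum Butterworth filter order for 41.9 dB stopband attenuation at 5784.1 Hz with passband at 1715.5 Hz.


Butterworth filter order formula:
n = log10(10^(A/10) - 1) / (2 * log10(f_stop/f_pass))
10^(41.9/10) - 1 = 15487.1662
f_stop/f_pass = 5784.1 / 1715.5 = 3.3717
n = 3.9689 -> ceil = 4

4


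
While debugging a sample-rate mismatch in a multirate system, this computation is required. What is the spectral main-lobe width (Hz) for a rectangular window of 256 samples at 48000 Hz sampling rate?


Main lobe width for a rectangular window:
Width = 2 * fs / N
      = 2 * 48000 / 256
      = 96000 / 256
      = 375.0 Hz

375.0 Hz


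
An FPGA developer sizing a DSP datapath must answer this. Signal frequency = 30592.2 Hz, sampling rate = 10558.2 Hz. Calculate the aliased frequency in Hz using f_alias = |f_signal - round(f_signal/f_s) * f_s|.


Compute the nearest integer multiple of fs to the signal:
n = round(30592.2 / 10558.2) = 3
f_alias = |30592.2 - 3 * 10558.2|
        = |30592.2 - 31674.6|
        = 1082.4 Hz

1082.4


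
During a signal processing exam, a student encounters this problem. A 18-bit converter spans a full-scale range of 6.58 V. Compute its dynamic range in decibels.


Dynamic range from full-scale to LSB:
V_min = V_max / 2^bits = 6.58 / 2^18
DR = 20 * log10(V_max / V_min)
   = 20 * log10(2^18)
   = 20 * 18 * log10(2)
   = 108.37 dB

108.37 dB


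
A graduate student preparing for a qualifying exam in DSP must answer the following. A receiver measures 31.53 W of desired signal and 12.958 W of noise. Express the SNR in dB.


SNR in decibels:
SNR = 10 * log10(Ps / Pn)
    = 10 * log10(31.53 / 12.958)
    = 10 * log10(2.4332)
    = 10 * 0.3862
    = 3.86 dB

3.86 dB


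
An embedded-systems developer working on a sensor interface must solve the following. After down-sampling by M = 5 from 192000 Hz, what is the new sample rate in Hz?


Decimation reduces the sample rate:
fs_out = fs_in / M
       = 192000 / 5
       = 38400.0 Hz

38400.0 Hz


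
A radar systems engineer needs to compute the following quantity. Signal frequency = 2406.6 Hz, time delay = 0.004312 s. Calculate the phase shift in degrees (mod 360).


Phase shift from frequency and time delay:
phi = 360 * f * t_delay
    = 360 * 2406.6 * 0.004312
    = 3735.81 degrees
    mod 360 = 135.81 degrees

135.81 degrees


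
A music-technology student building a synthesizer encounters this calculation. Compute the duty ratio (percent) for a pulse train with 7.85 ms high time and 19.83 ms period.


Duty cycle as a percentage:
DC = (t_on / T) * 100
   = (7.85 / 19.83) * 100
   = 0.395865 * 100
   = 39.59 %

39.59 %


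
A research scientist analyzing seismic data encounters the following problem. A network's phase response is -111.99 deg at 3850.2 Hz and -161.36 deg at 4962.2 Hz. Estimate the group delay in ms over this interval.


Group delay from phase difference:
tau = -d(phi)/d(omega)
d(phi) = -49.37 deg = -0.861669 rad
d(omega) = 2*pi*(4962.2 - 3850.2) = 6986.9021 rad/s
tau = -(-0.861669) / 6986.9021
    = 0.1233 ms

0.1233 ms


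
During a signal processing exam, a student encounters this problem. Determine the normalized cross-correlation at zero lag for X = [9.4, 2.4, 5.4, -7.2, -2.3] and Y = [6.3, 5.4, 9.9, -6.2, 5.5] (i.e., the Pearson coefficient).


Pearson correlation coefficient (population):
r = cov(X,Y) / (std(X) * std(Y))
Mean X = 1.54, Mean Y = 4.18
Cov(X,Y) = 25.0888
Std(X) = 5.806066, Std(Y) = 5.444043
r = 0.7937

0.7937


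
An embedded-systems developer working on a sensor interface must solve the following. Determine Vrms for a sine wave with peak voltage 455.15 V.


RMS voltage for a sinusoidal waveform:
V_rms = V_peak / sqrt(2)
      = 455.15 / 1.414214
      = 321.84 V

321.84 V


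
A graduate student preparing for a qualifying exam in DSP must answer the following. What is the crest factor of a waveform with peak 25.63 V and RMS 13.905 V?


Crest factor is the ratio of peak to RMS:
CF = V_peak / V_rms
   = 25.63 / 13.905
   = 1.8432

1.8432


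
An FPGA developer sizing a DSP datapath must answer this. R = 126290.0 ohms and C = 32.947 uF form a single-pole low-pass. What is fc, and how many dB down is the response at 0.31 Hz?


Step 1 — cutoff frequency:
fc = 1 / (2*pi*R*C)
C = 32.947 uF = 3.2947e-05 F
fc = 1 / (2*pi*126290.0*3.2947e-05)
   = 0.0382503 Hz

Step 2 — magnitude at f = 0.31 Hz:
|H(f)| = 1 / sqrt(1 + (f/fc)^2)
f/fc = 0.31 / 0.0382503 = 8.104512
|H| = 1 / sqrt(1 + 65.683115) = 0.1224594
|H|_dB = 20*log10(0.1224594) = -18.24 dB

fc = 0.0382503 Hz; |H(0.31 Hz)| = -18.24 dB


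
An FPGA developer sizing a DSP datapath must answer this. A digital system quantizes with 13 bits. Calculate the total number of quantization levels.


Number of quantization levels = 2^N
= 2^13
= 8192

8192


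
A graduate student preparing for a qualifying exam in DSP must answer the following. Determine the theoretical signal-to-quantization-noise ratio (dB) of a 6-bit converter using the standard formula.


Theoretical SNR for a full-scale sinusoid:
SNR = 6.02 * N + 1.76
    = 6.02 * 6 + 1.76
    = 36.12 + 1.76
    = 37.88 dB

37.88 dB


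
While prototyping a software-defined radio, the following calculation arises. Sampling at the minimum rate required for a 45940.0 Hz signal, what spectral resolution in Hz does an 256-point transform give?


Step 1 — Nyquist sampling rate:
fs = 2 * fmax = 2 * 45940.0 = 91880.0 Hz

Step 2 — DFT bin spacing:
df = fs / N = 91880.0 / 256 = 358.9062 Hz

358.9062 Hz


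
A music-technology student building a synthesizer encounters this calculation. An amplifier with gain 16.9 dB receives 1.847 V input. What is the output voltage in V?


Output voltage from dB gain:
V_out = V_in * 10^(gain_dB / 20)
      = 1.847 * 10^(16.9 / 20)
      = 1.847 * 6.99842
      = 12.9261 V

12.9261 V


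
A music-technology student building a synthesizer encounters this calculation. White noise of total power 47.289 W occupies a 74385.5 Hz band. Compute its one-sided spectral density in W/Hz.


Power spectral density:
PSD = P / BW
    = 47.289 / 74385.5
    = 0.00063573 W/Hz

0.00063573 W/Hz


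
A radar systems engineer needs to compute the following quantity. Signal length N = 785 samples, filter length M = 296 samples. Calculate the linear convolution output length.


Linear convolution output length:
L = N + M - 1
  = 785 + 296 - 1
  = 1080 samples

1080


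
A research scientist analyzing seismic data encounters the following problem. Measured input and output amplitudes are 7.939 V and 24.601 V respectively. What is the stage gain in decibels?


Voltage gain in dB:
G = 20 * log10(Vout / Vin)
  = 20 * log10(24.601 / 7.939)
  = 20 * log10(3.098753)
  = 20 * 0.491187
  = 9.82 dB

9.82 dB


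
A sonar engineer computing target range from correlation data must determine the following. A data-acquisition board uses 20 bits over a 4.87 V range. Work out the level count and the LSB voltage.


Step 1 — number of quantization levels:
L = 2^N = 2^20 = 1048576

Step 2 — LSB step size:
delta = Vfs / L
      = 4.87 / 1048576
      = 4.64e-06 V

Levels = 1048576; step size = 4.64e-06 V


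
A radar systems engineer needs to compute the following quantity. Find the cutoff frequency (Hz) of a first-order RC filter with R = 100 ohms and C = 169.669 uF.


Cutoff frequency of a first-order RC filter:
fc = 1 / (2 * pi * R * C)
C = 169.669 uF = 0.000169669 F
fc = 1 / (2 * pi * 100 * 0.000169669)
   = 1 / 0.10660617678839
   = 9.38032 Hz

9.38032 Hz


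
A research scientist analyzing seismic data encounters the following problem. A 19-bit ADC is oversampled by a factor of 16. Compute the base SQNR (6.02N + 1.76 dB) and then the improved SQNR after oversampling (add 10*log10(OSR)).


Step 1 — baseline SQNR at Nyquist:
SQNR_base = 6.02*N + 1.76
          = 6.02*19 + 1.76
          = 116.14 dB

Step 2 — oversampling processing gain:
G = 10*log10(OSR) = 10*log10(16) = 12.04 dB

Step 3 — total:
SQNR_total = 116.14 + 12.04 = 128.18 dB

Base SQNR = 116.14 dB; oversampled SQNR = 128.18 dB


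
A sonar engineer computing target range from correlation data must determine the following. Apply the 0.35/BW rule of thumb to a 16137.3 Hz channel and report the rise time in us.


Rise time from bandwidth relationship:
tr = 0.35 / BW
   = 0.35 / 16137.3
   = 2.168888228e-05 s
   = 21.6889 us

21.6889 us


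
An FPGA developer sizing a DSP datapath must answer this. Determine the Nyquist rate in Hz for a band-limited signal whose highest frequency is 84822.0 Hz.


The Nyquist rate is twice the maximum frequency component.
fs_min = 2 * fmax
      = 2 * 84822.0
      = 169644.0 Hz

169644.0


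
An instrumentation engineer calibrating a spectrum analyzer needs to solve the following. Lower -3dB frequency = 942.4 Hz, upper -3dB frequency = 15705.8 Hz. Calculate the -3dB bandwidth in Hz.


Bandwidth is the difference of -3dB frequencies:
BW = f_high - f_low
   = 15705.8 - 942.4
   = 14763.4 Hz

14763.4 Hz


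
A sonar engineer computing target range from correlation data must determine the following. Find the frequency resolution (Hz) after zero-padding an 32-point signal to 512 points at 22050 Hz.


Frequency resolution after zero-padding:
N_padded = 32 * 16 = 512
df = fs / N_padded
   = 22050 / 512
   = 43.0664 Hz

43.0664 Hz


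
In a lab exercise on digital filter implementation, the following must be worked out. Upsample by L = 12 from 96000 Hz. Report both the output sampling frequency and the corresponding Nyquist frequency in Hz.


Step 1 — output sample rate after interpolation by L:
fs_out = L * fs_in = 12 * 96000 = 1152000 Hz

Step 2 — Nyquist frequency of the output stream:
f_Nyq = fs_out / 2 = 1152000 / 2 = 576000.0 Hz

fs_out = 1152000 Hz; f_Nyquist = 576000.0 Hz


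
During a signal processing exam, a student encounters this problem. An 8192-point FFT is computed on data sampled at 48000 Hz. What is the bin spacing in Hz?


DFT frequency resolution:
df = fs / N
   = 48000 / 8192
   = 5.8594 Hz

5.8594 Hz


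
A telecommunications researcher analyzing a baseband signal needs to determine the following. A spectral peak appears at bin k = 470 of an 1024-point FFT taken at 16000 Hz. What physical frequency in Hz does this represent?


Frequency of DFT bin k:
f_k = k * fs / N
    = 470 * 16000 / 1024
    = 7520000 / 1024
    = 7343.75 Hz

7343.75 Hz


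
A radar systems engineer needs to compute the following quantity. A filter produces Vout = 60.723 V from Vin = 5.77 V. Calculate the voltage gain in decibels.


Voltage gain in dB:
G = 20 * log10(Vout / Vin)
  = 20 * log10(60.723 / 5.77)
  = 20 * log10(10.523917)
  = 20 * 1.022177
  = 20.44 dB

20.44 dB


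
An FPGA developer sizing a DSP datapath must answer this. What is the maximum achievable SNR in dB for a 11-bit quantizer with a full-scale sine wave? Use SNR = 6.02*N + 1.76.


Theoretical SNR for a full-scale sinusoid:
SNR = 6.02 * N + 1.76
    = 6.02 * 11 + 1.76
    = 66.22 + 1.76
    = 67.98 dB

67.98 dB


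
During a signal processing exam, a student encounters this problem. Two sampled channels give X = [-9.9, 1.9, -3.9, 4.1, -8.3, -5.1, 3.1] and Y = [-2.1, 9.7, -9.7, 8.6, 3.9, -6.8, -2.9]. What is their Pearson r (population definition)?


Pearson correlation coefficient (population):
r = cov(X,Y) / (std(X) * std(Y))
Mean X = -2.5857, Mean Y = 0.1
Cov(X,Y) = 15.348571
Std(X) = 5.228337, Std(Y) = 6.931708
r = 0.4235

0.4235


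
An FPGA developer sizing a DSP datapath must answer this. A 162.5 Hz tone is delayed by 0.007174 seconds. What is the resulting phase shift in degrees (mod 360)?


Phase shift from frequency and time delay:
phi = 360 * f * t_delay
    = 360 * 162.5 * 0.007174
    = 419.68 degrees
    mod 360 = 59.68 degrees

59.68 degrees


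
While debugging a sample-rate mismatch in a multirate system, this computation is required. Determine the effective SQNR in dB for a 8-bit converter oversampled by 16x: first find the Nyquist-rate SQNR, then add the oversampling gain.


Step 1 — baseline SQNR at Nyquist:
SQNR_base = 6.02*N + 1.76
          = 6.02*8 + 1.76
          = 49.92 dB

Step 2 — oversampling processing gain:
G = 10*log10(OSR) = 10*log10(16) = 12.04 dB

Step 3 — total:
SQNR_total = 49.92 + 12.04 = 61.96 dB

Base SQNR = 49.92 dB; oversampled SQNR = 61.96 dB


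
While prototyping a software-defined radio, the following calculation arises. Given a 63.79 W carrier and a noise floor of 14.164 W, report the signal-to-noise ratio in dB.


SNR in decibels:
SNR = 10 * log10(Ps / Pn)
    = 10 * log10(63.79 / 14.164)
    = 10 * log10(4.5037)
    = 10 * 0.6536
    = 6.54 dB

6.54 dB


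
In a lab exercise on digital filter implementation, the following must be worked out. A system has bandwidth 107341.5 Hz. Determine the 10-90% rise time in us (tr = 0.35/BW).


Rise time from bandwidth relationship:
tr = 0.35 / BW
   = 0.35 / 107341.5
   = 3.260621474e-06 s
   = 3.2606 us

3.2606 us


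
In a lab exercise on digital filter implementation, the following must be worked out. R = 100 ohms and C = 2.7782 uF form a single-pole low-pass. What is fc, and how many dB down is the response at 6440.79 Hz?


Step 1 — cutoff frequency:
fc = 1 / (2*pi*R*C)
C = 2.7782 uF = 2.7782e-06 F
fc = 1 / (2*pi*100*2.7782e-06)
   = 572.871 Hz

Step 2 — magnitude at f = 6440.79 Hz:
|H(f)| = 1 / sqrt(1 + (f/fc)^2)
f/fc = 6440.79 / 572.871 = 11.243002
|H| = 1 / sqrt(1 + 126.405094) = 0.0885945
|H|_dB = 20*log10(0.0885945) = -21.05 dB

fc = 572.871 Hz; |H(6440.79 Hz)| = -21.05 dB


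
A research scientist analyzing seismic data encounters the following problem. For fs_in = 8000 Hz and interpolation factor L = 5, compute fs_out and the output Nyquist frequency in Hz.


Step 1 — output sample rate after interpolation by L:
fs_out = L * fs_in = 5 * 8000 = 40000 Hz

Step 2 — Nyquist frequency of the output stream:
f_Nyq = fs_out / 2 = 40000 / 2 = 20000.0 Hz

fs_out = 40000 Hz; f_Nyquist = 20000.0 Hz


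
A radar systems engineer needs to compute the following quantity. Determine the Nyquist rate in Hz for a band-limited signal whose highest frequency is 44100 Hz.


The Nyquist rate is twice the maximum frequency component.
fs_min = 2 * fmax
      = 2 * 44100
      = 88200 Hz

88200


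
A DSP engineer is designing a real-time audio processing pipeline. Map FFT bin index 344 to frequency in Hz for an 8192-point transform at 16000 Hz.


Frequency of DFT bin k:
f_k = k * fs / N
    = 344 * 16000 / 8192
    = 5504000 / 8192
    = 671.875 Hz

671.875 Hz


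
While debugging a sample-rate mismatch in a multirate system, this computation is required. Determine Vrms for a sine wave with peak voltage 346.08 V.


RMS voltage for a sinusoidal waveform:
V_rms = V_peak / sqrt(2)
      = 346.08 / 1.414214
      = 244.716 V

244.716 V


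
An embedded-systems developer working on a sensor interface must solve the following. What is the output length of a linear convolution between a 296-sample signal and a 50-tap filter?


Linear convolution output length:
L = N + M - 1
  = 296 + 50 - 1
  = 345 samples

345


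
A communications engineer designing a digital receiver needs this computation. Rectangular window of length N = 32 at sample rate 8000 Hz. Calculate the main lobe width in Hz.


Main lobe width for a rectangular window:
Width = 2 * fs / N
      = 2 * 8000 / 32
      = 16000 / 32
      = 500.0 Hz

500.0 Hz


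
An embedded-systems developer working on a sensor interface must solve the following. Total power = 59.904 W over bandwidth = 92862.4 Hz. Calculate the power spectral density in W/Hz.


Power spectral density:
PSD = P / BW
    = 59.904 / 92862.4
    = 0.00064508 W/Hz

0.00064508 W/Hz


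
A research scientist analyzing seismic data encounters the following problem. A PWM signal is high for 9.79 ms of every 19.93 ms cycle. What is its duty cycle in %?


Duty cycle as a percentage:
DC = (t_on / T) * 100
   = (9.79 / 19.93) * 100
   = 0.491219 * 100
   = 49.12 %

49.12 %


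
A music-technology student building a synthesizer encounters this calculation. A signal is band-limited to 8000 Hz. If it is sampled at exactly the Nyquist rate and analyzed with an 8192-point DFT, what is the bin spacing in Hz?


Step 1 — Nyquist sampling rate:
fs = 2 * fmax = 2 * 8000 = 16000 Hz

Step 2 — DFT bin spacing:
df = fs / N = 16000 / 8192 = 1.9531 Hz

1.9531 Hz


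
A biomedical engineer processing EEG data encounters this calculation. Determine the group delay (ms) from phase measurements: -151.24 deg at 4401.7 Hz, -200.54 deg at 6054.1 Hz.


Group delay from phase difference:
tau = -d(phi)/d(omega)
d(phi) = -49.3 deg = -0.860447 rad
d(omega) = 2*pi*(6054.1 - 4401.7) = 10382.3354 rad/s
tau = -(-0.860447) / 10382.3354
    = 0.0829 ms

0.0829 ms


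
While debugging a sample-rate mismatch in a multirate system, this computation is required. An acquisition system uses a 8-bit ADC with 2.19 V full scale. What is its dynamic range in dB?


Dynamic range from full-scale to LSB:
V_min = V_max / 2^bits = 2.19 / 2^8
DR = 20 * log10(V_max / V_min)
   = 20 * log10(2^8)
   = 20 * 8 * log10(2)
   = 48.16 dB

48.16 dB


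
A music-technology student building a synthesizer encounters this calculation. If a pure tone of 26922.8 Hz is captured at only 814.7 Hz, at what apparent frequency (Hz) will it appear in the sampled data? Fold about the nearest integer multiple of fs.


Compute the nearest integer multiple of fs to the signal:
n = round(26922.8 / 814.7) = 33
f_alias = |26922.8 - 33 * 814.7|
        = |26922.8 - 26885.1|
        = 37.7 Hz

37.7


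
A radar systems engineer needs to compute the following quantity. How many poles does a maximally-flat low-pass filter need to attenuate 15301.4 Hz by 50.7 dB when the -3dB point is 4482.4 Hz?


Butterworth filter order formula:
n = log10(10^(A/10) - 1) / (2 * log10(f_stop/f_pass))
10^(50.7/10) - 1 = 117488.7555
f_stop/f_pass = 15301.4 / 4482.4 = 3.4137
n = 4.7541 -> ceil = 5

5


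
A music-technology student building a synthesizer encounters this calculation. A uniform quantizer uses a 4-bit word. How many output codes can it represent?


Number of quantization levels = 2^N
= 2^4
= 16

16


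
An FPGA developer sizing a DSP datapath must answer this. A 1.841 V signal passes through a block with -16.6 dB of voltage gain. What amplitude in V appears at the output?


Output voltage from dB gain:
V_out = V_in * 10^(gain_dB / 20)
      = 1.841 * 10^(-16.6 / 20)
      = 1.841 * 0.147911
      = 0.2723 V

0.2723 V


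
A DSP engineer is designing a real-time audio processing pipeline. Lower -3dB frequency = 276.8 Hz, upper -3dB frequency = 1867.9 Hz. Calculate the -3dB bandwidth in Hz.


Bandwidth is the difference of -3dB frequencies:
BW = f_high - f_low
   = 1867.9 - 276.8
   = 1591.1 Hz

1591.1 Hz


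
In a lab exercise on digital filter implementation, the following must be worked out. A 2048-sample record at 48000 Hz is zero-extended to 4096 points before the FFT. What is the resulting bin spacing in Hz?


Frequency resolution after zero-padding:
N_padded = 2048 * 2 = 4096
df = fs / N_padded
   = 48000 / 4096
   = 11.7188 Hz

11.7188 Hz


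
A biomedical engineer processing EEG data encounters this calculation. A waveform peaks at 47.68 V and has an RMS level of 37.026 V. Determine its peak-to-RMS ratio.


Crest factor is the ratio of peak to RMS:
CF = V_peak / V_rms
   = 47.68 / 37.026
   = 1.2877

1.2877


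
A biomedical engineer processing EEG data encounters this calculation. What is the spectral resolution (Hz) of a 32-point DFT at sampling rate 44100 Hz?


DFT frequency resolution:
df = fs / N
   = 44100 / 32
   = 1378.125 Hz

1378.125 Hz


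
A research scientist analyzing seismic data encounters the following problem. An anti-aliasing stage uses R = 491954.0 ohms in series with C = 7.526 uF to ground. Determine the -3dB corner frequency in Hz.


Cutoff frequency of a first-order RC filter:
fc = 1 / (2 * pi * R * C)
C = 7.526 uF = 7.526e-06 F
fc = 1 / (2 * pi * 491954.0 * 7.526e-06)
   = 1 / 23.263153076322
   = 0.042986 Hz

0.042986 Hz


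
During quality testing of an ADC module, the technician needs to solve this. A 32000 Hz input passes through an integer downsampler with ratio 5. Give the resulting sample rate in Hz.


Decimation reduces the sample rate:
fs_out = fs_in / M
       = 32000 / 5
       = 6400.0 Hz

6400.0 Hz


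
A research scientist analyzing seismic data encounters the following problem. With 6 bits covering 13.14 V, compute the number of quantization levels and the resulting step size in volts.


Step 1 — number of quantization levels:
L = 2^N = 2^6 = 64

Step 2 — LSB step size:
delta = Vfs / L
      = 13.14 / 64
      = 0.2053125 V

Levels = 64; step size = 0.2053125 V


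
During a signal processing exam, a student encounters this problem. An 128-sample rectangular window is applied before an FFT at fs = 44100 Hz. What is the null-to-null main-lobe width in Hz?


Main lobe width for a rectangular window:
Width = 2 * fs / N
      = 2 * 44100 / 128
      = 88200 / 128
      = 689.062 Hz

689.062 Hz


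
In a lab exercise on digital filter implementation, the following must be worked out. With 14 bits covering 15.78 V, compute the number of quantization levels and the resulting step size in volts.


Step 1 — number of quantization levels:
L = 2^N = 2^14 = 16384

Step 2 — LSB step size:
delta = Vfs / L
      = 15.78 / 16384
      = 0.00096313 V

Levels = 16384; step size = 0.00096313 V


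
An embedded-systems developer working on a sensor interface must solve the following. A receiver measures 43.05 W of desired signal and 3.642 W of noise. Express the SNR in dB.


SNR in decibels:
SNR = 10 * log10(Ps / Pn)
    = 10 * log10(43.05 / 3.642)
    = 10 * log10(11.8204)
    = 10 * 1.0726
    = 10.73 dB

10.73 dB


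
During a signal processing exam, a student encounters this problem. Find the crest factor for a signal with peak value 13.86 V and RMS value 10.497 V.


Crest factor is the ratio of peak to RMS:
CF = V_peak / V_rms
   = 13.86 / 10.497
   = 1.3204

1.3204


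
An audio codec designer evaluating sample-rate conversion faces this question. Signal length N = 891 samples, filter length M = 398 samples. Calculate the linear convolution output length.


Linear convolution output length:
L = N + M - 1
  = 891 + 398 - 1
  = 1288 samples

1288


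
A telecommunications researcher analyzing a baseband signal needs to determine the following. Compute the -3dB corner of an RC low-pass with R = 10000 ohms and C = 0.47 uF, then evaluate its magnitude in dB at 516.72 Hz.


Step 1 — cutoff frequency:
fc = 1 / (2*pi*R*C)
C = 0.47 uF = 4.7e-07 F
fc = 1 / (2*pi*10000*4.7e-07)
   = 33.8628 Hz

Step 2 — magnitude at f = 516.72 Hz:
|H(f)| = 1 / sqrt(1 + (f/fc)^2)
f/fc = 516.72 / 33.8628 = 15.259223
|H| = 1 / sqrt(1 + 232.843887) = 0.0653939
|H|_dB = 20*log10(0.0653939) = -23.69 dB

fc = 33.8628 Hz; |H(516.72 Hz)| = -23.69 dB


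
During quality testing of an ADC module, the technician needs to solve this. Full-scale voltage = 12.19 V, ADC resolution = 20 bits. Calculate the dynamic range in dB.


Dynamic range from full-scale to LSB:
V_min = V_max / 2^bits = 12.19 / 2^20
DR = 20 * log10(V_max / V_min)
   = 20 * log10(2^20)
   = 20 * 20 * log10(2)
   = 120.41 dB

120.41 dB


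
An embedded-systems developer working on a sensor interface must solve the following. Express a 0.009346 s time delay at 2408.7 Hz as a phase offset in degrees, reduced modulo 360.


Phase shift from frequency and time delay:
phi = 360 * f * t_delay
    = 360 * 2408.7 * 0.009346
    = 8104.22 degrees
    mod 360 = 184.22 degrees

184.22 degrees


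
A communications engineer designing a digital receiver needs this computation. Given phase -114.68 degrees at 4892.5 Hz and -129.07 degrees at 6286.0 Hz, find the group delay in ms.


Group delay from phase difference:
tau = -d(phi)/d(omega)
d(phi) = -14.39 deg = -0.251153 rad
d(omega) = 2*pi*(6286.0 - 4892.5) = 8755.6187 rad/s
tau = -(-0.251153) / 8755.6187
    = 0.0287 ms

0.0287 ms


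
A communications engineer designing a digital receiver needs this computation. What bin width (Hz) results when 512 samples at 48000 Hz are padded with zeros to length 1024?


Frequency resolution after zero-padding:
N_padded = 512 * 2 = 1024
df = fs / N_padded
   = 48000 / 1024
   = 46.875 Hz

46.875 Hz


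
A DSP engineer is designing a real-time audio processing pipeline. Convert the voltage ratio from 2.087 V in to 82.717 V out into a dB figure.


Voltage gain in dB:
G = 20 * log10(Vout / Vin)
  = 20 * log10(82.717 / 2.087)
  = 20 * log10(39.634403)
  = 20 * 1.598072
  = 31.96 dB

31.96 dB


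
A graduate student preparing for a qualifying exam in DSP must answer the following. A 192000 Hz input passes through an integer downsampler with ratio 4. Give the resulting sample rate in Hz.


Decimation reduces the sample rate:
fs_out = fs_in / M
       = 192000 / 4
       = 48000.0 Hz

48000.0 Hz


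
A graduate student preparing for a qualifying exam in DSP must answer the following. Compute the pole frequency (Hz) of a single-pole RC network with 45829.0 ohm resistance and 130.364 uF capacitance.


Cutoff frequency of a first-order RC filter:
fc = 1 / (2 * pi * R * C)
C = 130.364 uF = 0.000130364 F
fc = 1 / (2 * pi * 45829.0 * 0.000130364)
   = 1 / 37.538587491752
   = 0.026639 Hz

0.026639 Hz


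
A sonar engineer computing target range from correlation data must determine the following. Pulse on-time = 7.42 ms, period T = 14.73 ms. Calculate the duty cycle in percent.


Duty cycle as a percentage:
DC = (t_on / T) * 100
   = (7.42 / 14.73) * 100
   = 0.503734 * 100
   = 50.37 %

50.37 %


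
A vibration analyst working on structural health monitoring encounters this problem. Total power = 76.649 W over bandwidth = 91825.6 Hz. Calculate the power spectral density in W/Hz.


Power spectral density:
PSD = P / BW
    = 76.649 / 91825.6
    = 0.00083472 W/Hz

0.00083472 W/Hz


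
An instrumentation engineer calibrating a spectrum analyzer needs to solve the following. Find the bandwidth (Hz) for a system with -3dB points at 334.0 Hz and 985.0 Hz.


Bandwidth is the difference of -3dB frequencies:
BW = f_high - f_low
   = 985.0 - 334.0
   = 651.0 Hz

651.0 Hz


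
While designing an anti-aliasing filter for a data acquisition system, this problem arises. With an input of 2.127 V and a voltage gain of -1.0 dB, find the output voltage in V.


Output voltage from dB gain:
V_out = V_in * 10^(gain_dB / 20)
      = 2.127 * 10^(-1.0 / 20)
      = 2.127 * 0.891251
      = 1.8957 V

1.8957 V


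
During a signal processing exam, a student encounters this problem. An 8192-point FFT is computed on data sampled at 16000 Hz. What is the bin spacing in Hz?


DFT frequency resolution:
df = fs / N
   = 16000 / 8192
   = 1.9531 Hz

1.9531 Hz


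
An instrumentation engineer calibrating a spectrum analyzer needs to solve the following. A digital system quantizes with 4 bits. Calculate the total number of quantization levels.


Number of quantization levels = 2^N
= 2^4
= 16

16


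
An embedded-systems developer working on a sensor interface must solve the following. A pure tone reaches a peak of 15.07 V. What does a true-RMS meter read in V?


RMS voltage for a sinusoidal waveform:
V_rms = V_peak / sqrt(2)
      = 15.07 / 1.414214
      = 10.656 V

10.656 V


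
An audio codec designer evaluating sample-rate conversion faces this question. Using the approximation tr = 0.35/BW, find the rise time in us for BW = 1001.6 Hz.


Rise time from bandwidth relationship:
tr = 0.35 / BW
   = 0.35 / 1001.6
   = 0.0003494408946 s
   = 349.4409 us

349.4409 us


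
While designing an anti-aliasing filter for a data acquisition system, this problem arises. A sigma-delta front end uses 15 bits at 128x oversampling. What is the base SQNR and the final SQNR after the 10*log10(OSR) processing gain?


Step 1 — baseline SQNR at Nyquist:
SQNR_base = 6.02*N + 1.76
          = 6.02*15 + 1.76
          = 92.06 dB

Step 2 — oversampling processing gain:
G = 10*log10(OSR) = 10*log10(128) = 21.07 dB

Step 3 — total:
SQNR_total = 92.06 + 21.07 = 113.13 dB

Base SQNR = 92.06 dB; oversampled SQNR = 113.13 dB


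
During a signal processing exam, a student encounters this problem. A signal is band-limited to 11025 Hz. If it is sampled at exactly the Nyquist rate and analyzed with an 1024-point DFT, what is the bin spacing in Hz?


Step 1 — Nyquist sampling rate:
fs = 2 * fmax = 2 * 11025 = 22050 Hz

Step 2 — DFT bin spacing:
df = fs / N = 22050 / 1024 = 21.5332 Hz

21.5332 Hz


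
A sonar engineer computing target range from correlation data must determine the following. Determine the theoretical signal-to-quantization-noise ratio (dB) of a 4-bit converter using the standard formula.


Theoretical SNR for a full-scale sinusoid:
SNR = 6.02 * N + 1.76
    = 6.02 * 4 + 1.76
    = 24.08 + 1.76
    = 25.84 dB

25.84 dB


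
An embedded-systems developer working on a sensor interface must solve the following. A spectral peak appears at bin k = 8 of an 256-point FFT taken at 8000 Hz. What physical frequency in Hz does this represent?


Frequency of DFT bin k:
f_k = k * fs / N
    = 8 * 8000 / 256
    = 64000 / 256
    = 250.0 Hz

250.0 Hz


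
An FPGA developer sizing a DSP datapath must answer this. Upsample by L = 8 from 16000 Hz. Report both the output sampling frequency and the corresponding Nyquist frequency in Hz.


Step 1 — output sample rate after interpolation by L:
fs_out = L * fs_in = 8 * 16000 = 128000 Hz

Step 2 — Nyquist frequency of the output stream:
f_Nyq = fs_out / 2 = 128000 / 2 = 64000.0 Hz

fs_out = 128000 Hz; f_Nyquist = 64000.0 Hz


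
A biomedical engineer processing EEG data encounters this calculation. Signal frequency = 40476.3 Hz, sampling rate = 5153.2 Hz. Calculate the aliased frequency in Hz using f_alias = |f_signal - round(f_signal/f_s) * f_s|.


Compute the nearest integer multiple of fs to the signal:
n = round(40476.3 / 5153.2) = 8
f_alias = |40476.3 - 8 * 5153.2|
        = |40476.3 - 41225.6|
        = 749.3 Hz

749.3


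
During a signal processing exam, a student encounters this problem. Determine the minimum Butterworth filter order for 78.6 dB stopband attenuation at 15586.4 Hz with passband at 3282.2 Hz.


Butterworth filter order formula:
n = log10(10^(A/10) - 1) / (2 * log10(f_stop/f_pass))
10^(78.6/10) - 1 = 72443595.0075
f_stop/f_pass = 15586.4 / 3282.2 = 4.7488
n = 5.8086 -> ceil = 6

6


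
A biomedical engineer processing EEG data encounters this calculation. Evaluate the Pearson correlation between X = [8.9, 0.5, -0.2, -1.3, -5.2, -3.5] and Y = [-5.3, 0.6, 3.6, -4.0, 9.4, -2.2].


Pearson correlation coefficient (population):
r = cov(X,Y) / (std(X) * std(Y))
Mean X = -0.1333, Mean Y = 0.35
Cov(X,Y) = -13.881667
Std(X) = 4.479087, Std(Y) = 4.997916
r = -0.6201

-0.6201


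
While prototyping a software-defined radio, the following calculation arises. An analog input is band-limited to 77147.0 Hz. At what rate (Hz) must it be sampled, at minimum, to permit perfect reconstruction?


The Nyquist rate is twice the maximum frequency component.
fs_min = 2 * fmax
      = 2 * 77147.0
      = 154294.0 Hz

154294.0


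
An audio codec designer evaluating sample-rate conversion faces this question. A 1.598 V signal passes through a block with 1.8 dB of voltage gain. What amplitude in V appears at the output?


Output voltage from dB gain:
V_out = V_in * 10^(gain_dB / 20)
      = 1.598 * 10^(1.8 / 20)
      = 1.598 * 1.230269
      = 1.966 V

1.966 V


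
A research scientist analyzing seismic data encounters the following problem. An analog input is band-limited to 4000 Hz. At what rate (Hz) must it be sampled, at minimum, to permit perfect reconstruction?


The Nyquist rate is twice the maximum frequency component.
fs_min = 2 * fmax
      = 2 * 4000
      = 8000 Hz

8000


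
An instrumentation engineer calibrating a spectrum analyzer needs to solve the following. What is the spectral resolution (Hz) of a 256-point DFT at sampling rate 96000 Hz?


DFT frequency resolution:
df = fs / N
   = 96000 / 256
   = 375.0 Hz

375.0 Hz


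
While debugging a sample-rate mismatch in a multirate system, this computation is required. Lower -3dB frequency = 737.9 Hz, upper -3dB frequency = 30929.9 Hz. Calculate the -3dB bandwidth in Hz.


Bandwidth is the difference of -3dB frequencies:
BW = f_high - f_low
   = 30929.9 - 737.9
   = 30192.0 Hz

30192.0 Hz


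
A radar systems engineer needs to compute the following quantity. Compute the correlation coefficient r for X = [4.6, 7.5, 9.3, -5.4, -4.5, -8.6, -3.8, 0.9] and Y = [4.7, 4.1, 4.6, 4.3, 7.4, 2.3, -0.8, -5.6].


Pearson correlation coefficient (population):
r = cov(X,Y) / (std(X) * std(Y))
Mean X = 0.0, Mean Y = 2.625
Cov(X,Y) = 2.10625
Std(X) = 6.14939, Std(Y) = 3.79926
r = 0.0902

0.0902


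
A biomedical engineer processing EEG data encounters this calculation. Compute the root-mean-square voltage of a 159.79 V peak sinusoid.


RMS voltage for a sinusoidal waveform:
V_rms = V_peak / sqrt(2)
      = 159.79 / 1.414214
      = 112.989 V

112.989 V


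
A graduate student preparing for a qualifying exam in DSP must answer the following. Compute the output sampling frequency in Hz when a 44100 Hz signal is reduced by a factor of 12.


Decimation reduces the sample rate:
fs_out = fs_in / M
       = 44100 / 12
       = 3675.0 Hz

3675.0 Hz


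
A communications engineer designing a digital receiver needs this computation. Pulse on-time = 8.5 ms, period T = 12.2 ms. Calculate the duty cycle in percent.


Duty cycle as a percentage:
DC = (t_on / T) * 100
   = (8.5 / 12.2) * 100
   = 0.696721 * 100
   = 69.67 %

69.67 %


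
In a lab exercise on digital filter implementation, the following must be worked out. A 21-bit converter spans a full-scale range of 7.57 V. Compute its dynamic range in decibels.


Dynamic range from full-scale to LSB:
V_min = V_max / 2^bits = 7.57 / 2^21
DR = 20 * log10(V_max / V_min)
   = 20 * log10(2^21)
   = 20 * 21 * log10(2)
   = 126.43 dB

126.43 dB
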